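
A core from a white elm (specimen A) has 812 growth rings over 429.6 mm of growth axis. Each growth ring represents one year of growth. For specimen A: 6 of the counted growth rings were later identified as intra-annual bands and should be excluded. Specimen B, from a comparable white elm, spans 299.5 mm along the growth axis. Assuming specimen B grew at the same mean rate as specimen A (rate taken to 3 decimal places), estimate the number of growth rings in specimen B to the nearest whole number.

562 growth rings

Specimen A: true growth ring count = 812 − 6 = 806.
A: Extension rate ≈ 429.6 / 806 = 0.533 mm/year.
For B, 299.5 / 0.533 = 561.91 years ≈ 562 growth rings.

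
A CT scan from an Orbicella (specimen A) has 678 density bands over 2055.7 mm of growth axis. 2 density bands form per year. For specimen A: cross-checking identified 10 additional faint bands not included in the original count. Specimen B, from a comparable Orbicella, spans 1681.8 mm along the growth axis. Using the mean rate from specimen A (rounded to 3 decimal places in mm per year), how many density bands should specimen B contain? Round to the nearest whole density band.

563 density bands

Specimen A: after corrections the count is 678 + 10 = 688 density bands.
Specimen A: dividing by 2 density bands per year: 688 / 2 = 344 years.
A: Extension rate ≈ 2055.7 / 344 = 5.976 mm per year.
For B, 1681.8 / 5.976 = 281.43 years; at 2 density bands per year that is 281.43 × 2 ≈ 563 density bands.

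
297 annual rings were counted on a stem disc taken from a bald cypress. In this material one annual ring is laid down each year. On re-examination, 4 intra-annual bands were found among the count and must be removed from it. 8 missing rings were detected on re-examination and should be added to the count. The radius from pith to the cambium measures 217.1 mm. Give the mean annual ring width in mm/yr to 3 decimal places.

Correcting the raw count gives 297 − 4 + 8 = 301 true annual rings.
Mean rate = 217.1 mm / 301 years ≈ 0.721 mm/yr.

0.721 mm/yr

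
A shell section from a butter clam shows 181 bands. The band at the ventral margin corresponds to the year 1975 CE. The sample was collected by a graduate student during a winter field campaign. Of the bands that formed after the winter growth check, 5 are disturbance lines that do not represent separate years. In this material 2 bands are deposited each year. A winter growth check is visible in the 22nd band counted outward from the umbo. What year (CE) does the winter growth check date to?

The winter growth check sits at band 22 from the umbo, so 181 − 22 = 159 bands formed after it.
159 − 5 false = 154 true bands after the winter growth check.
Dividing by 2 bands per year: 154 / 2 = 77 years.
1975 − 77 = 1898 CE.

1898 CE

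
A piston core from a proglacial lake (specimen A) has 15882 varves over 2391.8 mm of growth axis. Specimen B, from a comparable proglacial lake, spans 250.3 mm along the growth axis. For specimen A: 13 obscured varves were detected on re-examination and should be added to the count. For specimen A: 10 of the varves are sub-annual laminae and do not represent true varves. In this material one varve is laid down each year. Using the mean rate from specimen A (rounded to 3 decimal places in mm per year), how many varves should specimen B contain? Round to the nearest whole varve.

Specimen A: adjusted count: 15882 − 10 + 13 = 15885 varves.
A: Mean rate = 2391.8 mm / 15885 years ≈ 0.151 mm/yr.
Specimen B: 250.3 mm / 0.151 mm per year = 1657.62 years ≈ 1658 varves.

1658 varves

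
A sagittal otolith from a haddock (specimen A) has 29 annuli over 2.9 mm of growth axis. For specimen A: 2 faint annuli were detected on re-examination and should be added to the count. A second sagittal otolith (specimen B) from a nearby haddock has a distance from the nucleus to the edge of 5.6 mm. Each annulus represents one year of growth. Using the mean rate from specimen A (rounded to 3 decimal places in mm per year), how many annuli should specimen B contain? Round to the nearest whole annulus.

60 annuli

Specimen A: true annulus count = 29 + 2 = 31.
A: 2.9 mm over 31 years gives 2.9 / 31 ≈ 0.094 mm per year.
Specimen B: 5.6 mm / 0.094 mm per year = 59.57 years ≈ 60 annuli.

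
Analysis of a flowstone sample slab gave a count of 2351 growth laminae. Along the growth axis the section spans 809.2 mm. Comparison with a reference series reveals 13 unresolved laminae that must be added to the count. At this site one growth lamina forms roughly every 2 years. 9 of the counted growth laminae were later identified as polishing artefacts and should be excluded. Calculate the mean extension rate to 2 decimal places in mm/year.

0.17 mm/year

Adjusted count: 2351 − 9 + 13 = 2355 growth laminae.
2355 growth laminae at 2 years each span 2355 × 2 = 4710 years.
Mean rate = 809.2 mm / 4710 years ≈ 0.17 mm/year.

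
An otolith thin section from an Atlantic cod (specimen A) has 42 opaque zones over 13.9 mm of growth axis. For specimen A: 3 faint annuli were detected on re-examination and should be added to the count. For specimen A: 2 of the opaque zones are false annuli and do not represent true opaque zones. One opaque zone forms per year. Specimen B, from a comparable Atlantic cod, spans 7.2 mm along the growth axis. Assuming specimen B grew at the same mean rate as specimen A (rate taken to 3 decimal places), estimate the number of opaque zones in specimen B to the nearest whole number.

22 opaque zones

Specimen A: adjusted count: 42 − 2 + 3 = 43 opaque zones.
A: Extension rate ≈ 13.9 / 43 = 0.323 mm/yr.
B spans 7.2 / 0.323 = 22.29 years ≈ 22 opaque zones.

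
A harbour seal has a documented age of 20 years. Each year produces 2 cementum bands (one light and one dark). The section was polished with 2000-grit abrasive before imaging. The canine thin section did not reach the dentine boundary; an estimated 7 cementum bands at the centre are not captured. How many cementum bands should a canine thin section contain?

33 cementum bands

With 2 cementum bands per year, 20 years would produce 20 × 2 = 40 cementum bands.
40 − 7 missed = 33 cementum bands expected in the prepared section.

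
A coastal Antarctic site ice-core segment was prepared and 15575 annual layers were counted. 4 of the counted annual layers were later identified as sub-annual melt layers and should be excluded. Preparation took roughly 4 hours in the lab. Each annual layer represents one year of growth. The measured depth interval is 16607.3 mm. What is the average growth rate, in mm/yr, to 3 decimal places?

Adjusted count: 15575 − 4 = 15571 annual layers.
Mean rate = 16607.3 mm / 15571 years ≈ 1.067 mm/yr.

1.067 mm/yr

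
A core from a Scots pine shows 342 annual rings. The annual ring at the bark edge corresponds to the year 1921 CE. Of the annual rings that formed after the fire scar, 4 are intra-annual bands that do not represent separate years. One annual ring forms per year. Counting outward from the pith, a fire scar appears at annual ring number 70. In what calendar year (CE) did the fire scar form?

1653 CE

Between annual ring 70 and the bark edge there are 342 − 70 = 272 annual rings.
Removing the 4 false annual rings leaves 272 − 4 = 268 true annual rings beyond the fire scar.
The annual ring at the bark edge is 1921 CE, so the fire scar dates to 1921 − 268 = 1653 CE.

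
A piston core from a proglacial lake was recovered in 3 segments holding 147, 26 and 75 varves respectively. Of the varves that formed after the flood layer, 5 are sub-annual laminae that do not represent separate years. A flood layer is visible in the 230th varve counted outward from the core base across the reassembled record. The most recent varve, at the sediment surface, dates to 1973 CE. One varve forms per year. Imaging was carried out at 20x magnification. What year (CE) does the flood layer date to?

1960 CE

Total varves = 147 + 26 + 75 = 248.
Between varve 230 and the sediment surface there are 248 − 230 = 18 varves.
Removing the 5 false varves leaves 18 − 5 = 13 true varves beyond the flood layer.
1973 − 13 = 1960 CE.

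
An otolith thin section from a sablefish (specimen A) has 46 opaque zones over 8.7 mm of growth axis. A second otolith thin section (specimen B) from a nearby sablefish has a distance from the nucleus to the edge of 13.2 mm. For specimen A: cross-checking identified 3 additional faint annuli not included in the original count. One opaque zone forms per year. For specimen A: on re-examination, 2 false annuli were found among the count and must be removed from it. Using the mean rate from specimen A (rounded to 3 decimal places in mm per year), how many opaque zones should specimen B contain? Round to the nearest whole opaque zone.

Specimen A: adjusted count: 46 − 2 + 3 = 47 opaque zones.
A: Extension rate ≈ 8.7 / 47 = 0.185 mm/year.
For B, 13.2 / 0.185 = 71.35 years ≈ 71 opaque zones.

71 opaque zones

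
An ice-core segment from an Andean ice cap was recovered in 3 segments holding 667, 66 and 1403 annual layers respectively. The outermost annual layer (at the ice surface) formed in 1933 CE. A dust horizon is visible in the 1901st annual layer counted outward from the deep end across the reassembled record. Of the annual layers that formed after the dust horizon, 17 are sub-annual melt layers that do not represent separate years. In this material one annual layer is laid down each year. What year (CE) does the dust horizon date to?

1715 CE

Total annual layers = 667 + 66 + 1403 = 2136.
Between annual layer 1901 and the ice surface there are 2136 − 1901 = 235 annual layers.
Excluding 17 false annual layers: 235 − 17 = 218.
The annual layer at the ice surface is 1933 CE, so the dust horizon dates to 1933 − 218 = 1715 CE.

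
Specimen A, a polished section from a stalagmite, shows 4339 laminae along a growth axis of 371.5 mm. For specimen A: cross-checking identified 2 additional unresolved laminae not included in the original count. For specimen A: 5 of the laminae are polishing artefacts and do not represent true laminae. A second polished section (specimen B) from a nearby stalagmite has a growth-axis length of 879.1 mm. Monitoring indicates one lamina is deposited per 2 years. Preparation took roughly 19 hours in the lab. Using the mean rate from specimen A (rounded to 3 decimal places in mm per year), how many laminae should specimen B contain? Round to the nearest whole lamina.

Specimen A: correcting the raw count gives 4339 − 5 + 2 = 4336 true laminae.
Specimen A: 4336 laminae at 2 years each span 4336 × 2 = 8672 years.
A: Mean rate = 371.5 mm / 8672 years ≈ 0.043 mm per year.
Specimen B: 879.1 mm / 0.043 mm per year = 20444.19 years; at 2 years per lamina that is 20444.19 / 2 ≈ 10222 laminae.

10222 laminae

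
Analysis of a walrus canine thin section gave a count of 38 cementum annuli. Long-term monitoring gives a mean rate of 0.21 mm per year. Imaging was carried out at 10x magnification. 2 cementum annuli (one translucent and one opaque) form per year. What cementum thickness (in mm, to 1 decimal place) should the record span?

Dividing by 2 cementum annuli per year: 38 / 2 = 19 years.
Length ≈ 0.21 × 19 = 4.0 mm.

4.0 mm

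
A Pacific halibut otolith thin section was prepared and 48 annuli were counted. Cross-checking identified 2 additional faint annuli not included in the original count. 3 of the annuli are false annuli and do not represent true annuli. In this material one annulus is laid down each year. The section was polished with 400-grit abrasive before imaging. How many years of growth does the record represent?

47 years

True annulus count = 48 − 3 + 2 = 47.
One annulus per year makes the duration 47 years.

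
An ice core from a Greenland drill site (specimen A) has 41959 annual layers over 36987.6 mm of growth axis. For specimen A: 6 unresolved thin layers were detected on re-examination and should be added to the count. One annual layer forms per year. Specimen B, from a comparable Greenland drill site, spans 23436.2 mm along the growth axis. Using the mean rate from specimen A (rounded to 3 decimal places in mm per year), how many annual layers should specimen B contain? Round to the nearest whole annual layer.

26602 annual layers

Specimen A: adjusted count: 41959 + 6 = 41965 annual layers.
A: 36987.6 mm over 41965 years gives 36987.6 / 41965 ≈ 0.881 mm/year.
For B, 23436.2 / 0.881 = 26601.82 years ≈ 26602 annual layers.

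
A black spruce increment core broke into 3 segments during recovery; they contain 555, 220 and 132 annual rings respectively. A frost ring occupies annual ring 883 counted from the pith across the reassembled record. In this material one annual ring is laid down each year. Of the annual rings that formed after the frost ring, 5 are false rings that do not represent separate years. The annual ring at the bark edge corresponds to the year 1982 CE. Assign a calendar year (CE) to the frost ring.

Total annual rings = 555 + 220 + 132 = 907.
Between annual ring 883 and the bark edge there are 907 − 883 = 24 annual rings.
24 − 5 false = 19 true annual rings after the frost ring.
1982 − 19 = 1963 CE.

1963 CE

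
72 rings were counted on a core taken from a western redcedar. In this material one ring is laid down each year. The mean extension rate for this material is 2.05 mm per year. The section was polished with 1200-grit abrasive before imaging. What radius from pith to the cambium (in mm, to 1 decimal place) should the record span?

The record spans 72 years at 2.05 mm per year.
72 years at 2.05 mm/year gives 2.05 × 72 = 147.6 mm.

147.6 mm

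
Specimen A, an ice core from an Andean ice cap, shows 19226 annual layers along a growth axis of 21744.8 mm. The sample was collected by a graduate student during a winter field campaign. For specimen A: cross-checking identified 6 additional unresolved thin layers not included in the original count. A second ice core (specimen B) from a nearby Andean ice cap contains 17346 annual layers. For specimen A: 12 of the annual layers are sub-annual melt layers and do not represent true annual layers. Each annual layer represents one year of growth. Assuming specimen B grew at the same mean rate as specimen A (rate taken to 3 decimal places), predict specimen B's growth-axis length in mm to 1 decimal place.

19618.3 mm

Specimen A: adjusted count: 19226 − 12 + 6 = 19220 annual layers.
A: Mean rate = 21744.8 mm / 19220 years ≈ 1.131 mm/yr.
B's length ≈ 1.131 × 17346 = 19618.3 mm.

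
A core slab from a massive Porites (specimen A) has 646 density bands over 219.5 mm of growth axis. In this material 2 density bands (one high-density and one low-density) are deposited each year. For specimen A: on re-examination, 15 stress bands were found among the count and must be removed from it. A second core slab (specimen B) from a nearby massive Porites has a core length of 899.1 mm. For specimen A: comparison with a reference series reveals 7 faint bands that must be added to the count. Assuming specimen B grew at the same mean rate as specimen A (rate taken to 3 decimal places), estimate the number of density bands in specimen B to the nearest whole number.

2614 density bands

Specimen A: correcting the raw count gives 646 − 15 + 7 = 638 true density bands.
Specimen A: with 2 density bands per year, 638 / 2 = 319 years.
A: 219.5 mm over 319 years gives 219.5 / 319 ≈ 0.688 mm per year.
For B, 899.1 / 0.688 = 1306.83 years; at 2 density bands per year that is 1306.83 × 2 ≈ 2614 density bands.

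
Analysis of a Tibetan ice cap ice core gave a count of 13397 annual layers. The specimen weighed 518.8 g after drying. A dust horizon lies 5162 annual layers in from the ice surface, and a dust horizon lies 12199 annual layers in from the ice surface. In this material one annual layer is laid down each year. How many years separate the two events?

7037 yr

Separation: 12199 − 5162 = 7037 annual layers.
That is 7037 years at one annual layer per year.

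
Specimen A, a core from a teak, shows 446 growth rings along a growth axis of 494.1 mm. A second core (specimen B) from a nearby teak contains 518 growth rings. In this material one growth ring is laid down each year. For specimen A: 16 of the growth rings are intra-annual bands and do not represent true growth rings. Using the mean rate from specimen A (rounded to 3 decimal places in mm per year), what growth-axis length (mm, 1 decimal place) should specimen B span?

595.2 mm

Specimen A: adjusted count: 446 − 16 = 430 growth rings.
A: Mean rate = 494.1 mm / 430 years ≈ 1.149 mm/yr.
Length of B = 1.149 × 518 = 595.2 mm.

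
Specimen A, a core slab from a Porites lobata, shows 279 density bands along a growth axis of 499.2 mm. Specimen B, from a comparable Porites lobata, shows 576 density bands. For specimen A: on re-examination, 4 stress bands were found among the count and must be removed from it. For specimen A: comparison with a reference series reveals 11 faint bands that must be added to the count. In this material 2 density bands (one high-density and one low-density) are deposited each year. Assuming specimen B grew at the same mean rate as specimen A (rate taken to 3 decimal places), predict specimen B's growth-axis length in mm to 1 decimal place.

1005.4 mm

Specimen A: adjusted count: 279 − 4 + 11 = 286 density bands.
Specimen A: with 2 density bands per year, 286 / 2 = 143 years.
A: 499.2 mm over 143 years gives 499.2 / 143 ≈ 3.491 mm/yr.
Specimen B: with 2 density bands per year, 576 / 2 = 288 years. For B, 3.491 mm/year × 288 years = 1005.4 mm.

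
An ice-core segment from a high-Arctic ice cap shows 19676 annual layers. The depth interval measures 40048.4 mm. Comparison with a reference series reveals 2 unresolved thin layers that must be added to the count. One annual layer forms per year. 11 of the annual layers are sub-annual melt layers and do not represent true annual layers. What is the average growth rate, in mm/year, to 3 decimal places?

2.036 mm/year

Adjusted count: 19676 − 11 + 2 = 19667 annual layers.
Extension rate ≈ 40048.4 / 19667 = 2.036 mm/year.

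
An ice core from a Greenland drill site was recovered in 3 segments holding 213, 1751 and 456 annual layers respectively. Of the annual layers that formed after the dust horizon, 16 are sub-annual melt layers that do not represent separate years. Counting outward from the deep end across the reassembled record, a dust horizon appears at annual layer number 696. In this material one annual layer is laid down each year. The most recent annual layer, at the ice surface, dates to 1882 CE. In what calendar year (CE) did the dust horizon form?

174 CE

Total annual layers = 213 + 1751 + 456 = 2420.
Between annual layer 696 and the ice surface there are 2420 − 696 = 1724 annual layers.
Excluding 16 false annual layers: 1724 − 16 = 1708.
1882 − 1708 = 174 CE.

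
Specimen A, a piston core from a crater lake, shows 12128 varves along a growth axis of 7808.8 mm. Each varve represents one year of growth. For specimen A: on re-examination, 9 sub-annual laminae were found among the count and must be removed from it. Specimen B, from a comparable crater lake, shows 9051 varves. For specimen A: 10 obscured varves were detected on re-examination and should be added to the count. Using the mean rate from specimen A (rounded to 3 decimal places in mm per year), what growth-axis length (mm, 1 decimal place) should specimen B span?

5828.8 mm

Specimen A: after corrections the count is 12128 − 9 + 10 = 12129 varves.
A: Extension rate ≈ 7808.8 / 12129 = 0.644 mm/year.
B's length ≈ 0.644 × 9051 = 5828.8 mm.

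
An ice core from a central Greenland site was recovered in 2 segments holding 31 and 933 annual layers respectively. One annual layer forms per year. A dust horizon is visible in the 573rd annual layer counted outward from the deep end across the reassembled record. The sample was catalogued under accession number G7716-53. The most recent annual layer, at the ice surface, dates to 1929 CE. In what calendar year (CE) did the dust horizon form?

1538 CE

Total annual layers = 31 + 933 = 964.
The dust horizon sits at annual layer 573 from the deep end, so 964 − 573 = 391 annual layers formed after it.
Counting back 391 years from 1929 CE places the dust horizon in 1929 − 391 = 1538 CE.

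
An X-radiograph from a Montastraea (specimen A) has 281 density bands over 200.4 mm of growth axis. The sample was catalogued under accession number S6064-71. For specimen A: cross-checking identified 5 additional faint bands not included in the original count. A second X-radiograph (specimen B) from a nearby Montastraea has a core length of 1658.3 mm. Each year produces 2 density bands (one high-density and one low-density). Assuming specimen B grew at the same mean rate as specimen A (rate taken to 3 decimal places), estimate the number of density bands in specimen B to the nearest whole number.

2367 density bands

Specimen A: adjusted count: 281 + 5 = 286 density bands.
Specimen A: dividing by 2 density bands per year: 286 / 2 = 143 years.
A: Mean rate = 200.4 mm / 143 years ≈ 1.401 mm/year.
B spans 1658.3 / 1.401 = 1183.65 years; at 2 density bands per year that is 1183.65 × 2 ≈ 2367 density bands.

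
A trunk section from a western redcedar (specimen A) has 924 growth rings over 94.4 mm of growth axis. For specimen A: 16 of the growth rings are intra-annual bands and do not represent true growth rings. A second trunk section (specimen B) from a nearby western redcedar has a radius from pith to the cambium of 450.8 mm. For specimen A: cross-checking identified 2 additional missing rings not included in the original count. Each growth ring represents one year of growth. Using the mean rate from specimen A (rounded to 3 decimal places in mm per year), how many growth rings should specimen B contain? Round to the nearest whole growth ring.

4335 growth rings

Specimen A: correcting the raw count gives 924 − 16 + 2 = 910 true growth rings.
A: Mean rate = 94.4 mm / 910 years ≈ 0.104 mm/yr.
Specimen B: 450.8 mm / 0.104 mm per year = 4334.62 years ≈ 4335 growth rings.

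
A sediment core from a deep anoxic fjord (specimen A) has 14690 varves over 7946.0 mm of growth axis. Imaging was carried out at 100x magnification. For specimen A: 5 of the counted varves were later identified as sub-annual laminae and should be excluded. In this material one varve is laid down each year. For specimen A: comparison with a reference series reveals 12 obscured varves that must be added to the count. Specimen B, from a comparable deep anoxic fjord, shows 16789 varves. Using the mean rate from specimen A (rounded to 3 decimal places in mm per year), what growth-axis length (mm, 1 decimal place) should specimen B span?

9082.8 mm

Specimen A: adjusted count: 14690 − 5 + 12 = 14697 varves.
A: 7946.0 mm over 14697 years gives 7946.0 / 14697 ≈ 0.541 mm/year.
For B, 0.541 mm/year × 16789 years = 9082.8 mm.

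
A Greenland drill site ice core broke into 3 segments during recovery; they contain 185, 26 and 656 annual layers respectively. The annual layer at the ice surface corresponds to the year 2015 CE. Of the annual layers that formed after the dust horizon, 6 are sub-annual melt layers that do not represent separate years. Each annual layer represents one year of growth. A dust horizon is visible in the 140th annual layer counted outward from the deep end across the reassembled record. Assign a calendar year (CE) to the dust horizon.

Total annual layers = 185 + 26 + 656 = 867.
867 − 140 = 727 annual layers lie beyond the dust horizon toward the ice surface.
Removing the 6 false annual layers leaves 727 − 6 = 721 true annual layers beyond the dust horizon.
2015 − 721 = 1294 CE.

1294 CE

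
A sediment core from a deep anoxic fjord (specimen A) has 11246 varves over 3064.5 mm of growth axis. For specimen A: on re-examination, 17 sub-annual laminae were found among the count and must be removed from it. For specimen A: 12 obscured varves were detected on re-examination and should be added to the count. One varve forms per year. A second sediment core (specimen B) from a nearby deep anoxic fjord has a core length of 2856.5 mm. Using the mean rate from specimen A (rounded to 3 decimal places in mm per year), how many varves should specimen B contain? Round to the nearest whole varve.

Specimen A: true varve count = 11246 − 17 + 12 = 11241.
A: 3064.5 mm over 11241 years gives 3064.5 / 11241 ≈ 0.273 mm/yr.
B spans 2856.5 / 0.273 = 10463.37 years ≈ 10463 varves.

10463 varves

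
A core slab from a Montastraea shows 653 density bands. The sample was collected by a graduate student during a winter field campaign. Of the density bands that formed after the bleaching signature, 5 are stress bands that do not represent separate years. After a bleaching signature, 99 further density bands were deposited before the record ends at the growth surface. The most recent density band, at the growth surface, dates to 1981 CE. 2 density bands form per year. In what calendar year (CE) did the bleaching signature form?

99 density bands post-date the bleaching signature.
Excluding 5 false density bands: 99 − 5 = 94.
94 density bands at 2 per year is 94 / 2 = 47 years.
1981 − 47 = 1934 CE.

1934 CE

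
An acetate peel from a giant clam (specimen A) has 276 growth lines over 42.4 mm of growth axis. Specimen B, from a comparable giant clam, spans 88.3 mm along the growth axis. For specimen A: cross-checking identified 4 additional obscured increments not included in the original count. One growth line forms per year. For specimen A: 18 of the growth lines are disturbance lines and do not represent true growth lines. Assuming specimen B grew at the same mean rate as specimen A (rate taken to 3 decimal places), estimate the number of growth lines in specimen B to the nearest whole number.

545 growth lines

Specimen A: after corrections the count is 276 − 18 + 4 = 262 growth lines.
A: 42.4 mm over 262 years gives 42.4 / 262 ≈ 0.162 mm/year.
B spans 88.3 / 0.162 = 545.06 years ≈ 545 growth lines.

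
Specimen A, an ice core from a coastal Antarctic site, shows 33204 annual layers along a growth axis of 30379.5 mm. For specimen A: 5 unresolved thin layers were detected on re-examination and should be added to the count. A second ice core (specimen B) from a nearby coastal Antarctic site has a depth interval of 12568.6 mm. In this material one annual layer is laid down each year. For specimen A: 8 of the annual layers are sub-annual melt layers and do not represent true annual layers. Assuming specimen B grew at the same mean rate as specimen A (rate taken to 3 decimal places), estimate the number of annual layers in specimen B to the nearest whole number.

13736 annual layers

Specimen A: correcting the raw count gives 33204 − 8 + 5 = 33201 true annual layers.
A: Extension rate ≈ 30379.5 / 33201 = 0.915 mm per year.
Specimen B: 12568.6 mm / 0.915 mm per year = 13736.17 years ≈ 13736 annual layers.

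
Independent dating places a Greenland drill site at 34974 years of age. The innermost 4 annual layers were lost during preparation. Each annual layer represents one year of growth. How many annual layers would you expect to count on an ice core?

34970 annual layers

Expected annual layers over 34974 years: 34974.
Less the 4 uncaptured annual layers: 34974 − 4 = 34970.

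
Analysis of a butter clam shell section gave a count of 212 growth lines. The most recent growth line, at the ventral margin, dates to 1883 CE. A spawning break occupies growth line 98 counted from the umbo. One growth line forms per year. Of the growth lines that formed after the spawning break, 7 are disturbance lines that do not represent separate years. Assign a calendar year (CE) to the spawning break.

212 − 98 = 114 growth lines lie beyond the spawning break toward the ventral margin.
114 − 7 false = 107 true growth lines after the spawning break.
The growth line at the ventral margin is 1883 CE, so the spawning break dates to 1883 − 107 = 1776 CE.

1776 CE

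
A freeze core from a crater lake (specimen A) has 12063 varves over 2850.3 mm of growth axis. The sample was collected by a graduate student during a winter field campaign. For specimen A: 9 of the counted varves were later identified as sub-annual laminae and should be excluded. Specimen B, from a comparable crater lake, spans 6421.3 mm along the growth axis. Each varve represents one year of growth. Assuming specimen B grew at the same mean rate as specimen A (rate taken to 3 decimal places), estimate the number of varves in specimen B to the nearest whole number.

27209 varves

Specimen A: adjusted count: 12063 − 9 = 12054 varves.
A: Extension rate ≈ 2850.3 / 12054 = 0.236 mm/yr.
For B, 6421.3 / 0.236 = 27208.90 years ≈ 27209 varves.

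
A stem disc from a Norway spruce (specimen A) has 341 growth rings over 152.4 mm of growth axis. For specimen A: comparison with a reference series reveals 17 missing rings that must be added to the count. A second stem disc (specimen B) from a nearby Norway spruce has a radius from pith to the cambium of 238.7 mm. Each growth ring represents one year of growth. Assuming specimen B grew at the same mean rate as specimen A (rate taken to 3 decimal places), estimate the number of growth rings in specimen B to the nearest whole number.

Specimen A: correcting the raw count gives 341 + 17 = 358 true growth rings.
A: Extension rate ≈ 152.4 / 358 = 0.426 mm/yr.
Specimen B: 238.7 mm / 0.426 mm per year = 560.33 years ≈ 560 growth rings.

560 growth rings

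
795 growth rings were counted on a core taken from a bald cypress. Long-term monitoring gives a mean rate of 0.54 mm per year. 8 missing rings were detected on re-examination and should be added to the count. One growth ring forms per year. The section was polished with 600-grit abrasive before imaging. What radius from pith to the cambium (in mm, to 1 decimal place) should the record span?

433.6 mm

True growth ring count = 795 + 8 = 803.
Length ≈ 0.54 × 803 = 433.6 mm.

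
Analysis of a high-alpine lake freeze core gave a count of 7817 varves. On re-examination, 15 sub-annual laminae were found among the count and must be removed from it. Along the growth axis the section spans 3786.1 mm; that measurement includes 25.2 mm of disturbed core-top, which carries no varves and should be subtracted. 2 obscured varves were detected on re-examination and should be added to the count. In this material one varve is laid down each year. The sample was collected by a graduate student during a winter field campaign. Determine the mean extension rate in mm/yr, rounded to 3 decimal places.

0.482 mm/yr

True varve count = 7817 − 15 + 2 = 7804.
Net length = 3786.1 − 25.2 = 3760.9 mm.
Extension rate ≈ 3760.9 / 7804 = 0.482 mm/yr.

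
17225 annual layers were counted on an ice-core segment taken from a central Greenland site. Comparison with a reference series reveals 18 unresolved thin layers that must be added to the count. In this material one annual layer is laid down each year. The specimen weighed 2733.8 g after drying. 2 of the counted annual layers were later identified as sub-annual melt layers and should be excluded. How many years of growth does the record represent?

Adjusted count: 17225 − 2 + 18 = 17241 annual layers.
At one annual layer per year, that is 17241 years.

17241 years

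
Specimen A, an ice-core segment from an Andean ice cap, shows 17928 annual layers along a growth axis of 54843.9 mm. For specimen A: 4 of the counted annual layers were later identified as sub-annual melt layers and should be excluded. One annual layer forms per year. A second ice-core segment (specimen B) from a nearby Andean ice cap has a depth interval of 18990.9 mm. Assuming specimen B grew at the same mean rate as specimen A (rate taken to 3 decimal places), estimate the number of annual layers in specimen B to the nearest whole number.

Specimen A: true annual layer count = 17928 − 4 = 17924.
A: 54843.9 mm over 17924 years gives 54843.9 / 17924 ≈ 3.060 mm/year.
Specimen B: 18990.9 mm / 3.060 mm per year = 6206.18 years ≈ 6206 annual layers.

6206 annual layers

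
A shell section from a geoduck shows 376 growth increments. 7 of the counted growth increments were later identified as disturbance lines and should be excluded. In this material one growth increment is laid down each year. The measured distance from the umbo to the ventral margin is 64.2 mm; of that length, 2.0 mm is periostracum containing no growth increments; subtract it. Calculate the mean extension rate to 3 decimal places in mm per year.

Adjusted count: 376 − 7 = 369 growth increments.
Removing the 2.0 mm offcut leaves 64.2 − 2.0 = 62.2 mm.
Mean rate = 62.2 mm / 369 years ≈ 0.169 mm per year.

0.169 mm per year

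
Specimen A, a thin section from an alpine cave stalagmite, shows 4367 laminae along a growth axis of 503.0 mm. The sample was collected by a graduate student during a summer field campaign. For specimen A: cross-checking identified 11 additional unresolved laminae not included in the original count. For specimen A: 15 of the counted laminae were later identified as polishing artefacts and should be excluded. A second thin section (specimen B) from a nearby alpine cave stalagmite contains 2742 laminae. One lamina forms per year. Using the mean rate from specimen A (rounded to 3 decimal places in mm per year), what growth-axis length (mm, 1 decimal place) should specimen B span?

Specimen A: true lamina count = 4367 − 15 + 11 = 4363.
A: 503.0 mm over 4363 years gives 503.0 / 4363 ≈ 0.115 mm per year.
For B, 0.115 mm/year × 2742 years = 315.3 mm.

315.3 mm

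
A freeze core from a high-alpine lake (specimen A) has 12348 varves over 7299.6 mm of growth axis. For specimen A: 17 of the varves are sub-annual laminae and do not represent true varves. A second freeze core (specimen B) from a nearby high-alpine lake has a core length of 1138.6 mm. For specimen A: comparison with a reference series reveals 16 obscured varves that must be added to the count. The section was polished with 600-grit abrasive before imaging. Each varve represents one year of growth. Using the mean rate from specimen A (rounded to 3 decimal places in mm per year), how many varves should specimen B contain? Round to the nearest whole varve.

Specimen A: correcting the raw count gives 12348 − 17 + 16 = 12347 true varves.
A: 7299.6 mm over 12347 years gives 7299.6 / 12347 ≈ 0.591 mm/year.
For B, 1138.6 / 0.591 = 1926.57 years ≈ 1927 varves.

1927 varves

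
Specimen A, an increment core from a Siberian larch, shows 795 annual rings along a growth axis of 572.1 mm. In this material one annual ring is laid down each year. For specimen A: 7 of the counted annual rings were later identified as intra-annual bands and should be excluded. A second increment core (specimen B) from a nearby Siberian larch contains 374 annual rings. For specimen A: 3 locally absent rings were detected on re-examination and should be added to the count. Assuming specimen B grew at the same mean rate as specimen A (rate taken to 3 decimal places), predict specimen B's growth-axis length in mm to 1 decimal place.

270.4 mm

Specimen A: after corrections the count is 795 − 7 + 3 = 791 annual rings.
A: Mean rate = 572.1 mm / 791 years ≈ 0.723 mm per year.
Length of B = 0.723 × 374 = 270.4 mm.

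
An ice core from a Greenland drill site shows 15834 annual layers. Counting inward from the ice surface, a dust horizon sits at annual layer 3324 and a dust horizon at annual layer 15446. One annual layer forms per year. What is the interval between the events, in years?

The two markers are separated by 15446 − 3324 = 12122 annual layers.
One annual layer per year makes the interval 12122 years.

12122 yr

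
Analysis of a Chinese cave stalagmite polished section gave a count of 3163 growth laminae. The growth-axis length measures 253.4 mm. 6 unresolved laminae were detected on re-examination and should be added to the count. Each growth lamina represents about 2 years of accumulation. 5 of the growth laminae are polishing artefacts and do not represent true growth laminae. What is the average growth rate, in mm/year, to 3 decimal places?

0.040 mm/year

True growth lamina count = 3163 − 5 + 6 = 3164.
At 2 years per growth lamina, 3164 × 2 = 6328 years.
Mean rate = 253.4 mm / 6328 years ≈ 0.040 mm/year.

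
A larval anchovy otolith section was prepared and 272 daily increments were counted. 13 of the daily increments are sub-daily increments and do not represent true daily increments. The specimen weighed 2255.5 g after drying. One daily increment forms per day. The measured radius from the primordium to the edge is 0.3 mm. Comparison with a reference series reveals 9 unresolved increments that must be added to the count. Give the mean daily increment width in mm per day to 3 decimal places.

True daily increment count = 272 − 13 + 9 = 268.
0.3 mm over 268 days gives 0.3 / 268 ≈ 0.001 mm per day.

0.001 mm per day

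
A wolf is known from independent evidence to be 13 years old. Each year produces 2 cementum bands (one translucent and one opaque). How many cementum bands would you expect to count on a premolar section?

26 cementum bands

With 2 cementum bands per year, 13 years would produce 13 × 2 = 26 cementum bands.
So 26 cementum bands should be present.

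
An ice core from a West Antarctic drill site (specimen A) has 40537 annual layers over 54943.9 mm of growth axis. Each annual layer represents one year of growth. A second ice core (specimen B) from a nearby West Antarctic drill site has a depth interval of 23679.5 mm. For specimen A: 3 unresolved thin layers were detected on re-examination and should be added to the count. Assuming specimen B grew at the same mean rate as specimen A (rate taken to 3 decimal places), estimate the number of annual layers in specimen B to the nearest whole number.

17476 annual layers

Specimen A: correcting the raw count gives 40537 + 3 = 40540 true annual layers.
A: 54943.9 mm over 40540 years gives 54943.9 / 40540 ≈ 1.355 mm per year.
For B, 23679.5 / 1.355 = 17475.65 years ≈ 17476 annual layers.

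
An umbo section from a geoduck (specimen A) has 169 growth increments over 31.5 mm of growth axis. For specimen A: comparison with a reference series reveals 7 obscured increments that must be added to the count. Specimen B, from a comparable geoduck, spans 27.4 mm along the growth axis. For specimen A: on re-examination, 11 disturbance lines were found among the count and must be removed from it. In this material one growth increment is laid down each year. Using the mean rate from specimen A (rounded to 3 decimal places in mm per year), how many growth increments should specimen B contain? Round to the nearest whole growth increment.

143 growth increments

Specimen A: true growth increment count = 169 − 11 + 7 = 165.
A: Extension rate ≈ 31.5 / 165 = 0.191 mm/year.
B spans 27.4 / 0.191 = 143.46 years ≈ 143 growth increments.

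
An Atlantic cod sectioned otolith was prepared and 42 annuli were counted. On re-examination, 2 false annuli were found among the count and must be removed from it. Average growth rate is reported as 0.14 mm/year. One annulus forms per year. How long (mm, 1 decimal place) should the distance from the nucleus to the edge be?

5.6 mm

True annulus count = 42 − 2 = 40.
Predicted length = 0.14 mm/year × 40 years = 5.6 mm.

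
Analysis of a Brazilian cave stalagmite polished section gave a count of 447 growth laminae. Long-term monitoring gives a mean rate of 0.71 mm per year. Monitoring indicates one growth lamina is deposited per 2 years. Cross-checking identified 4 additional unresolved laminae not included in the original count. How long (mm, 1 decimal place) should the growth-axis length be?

640.4 mm

After corrections the count is 447 + 4 = 451 growth laminae.
451 growth laminae at 2 years each span 451 × 2 = 902 years.
902 years at 0.71 mm/year gives 0.71 × 902 = 640.4 mm.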